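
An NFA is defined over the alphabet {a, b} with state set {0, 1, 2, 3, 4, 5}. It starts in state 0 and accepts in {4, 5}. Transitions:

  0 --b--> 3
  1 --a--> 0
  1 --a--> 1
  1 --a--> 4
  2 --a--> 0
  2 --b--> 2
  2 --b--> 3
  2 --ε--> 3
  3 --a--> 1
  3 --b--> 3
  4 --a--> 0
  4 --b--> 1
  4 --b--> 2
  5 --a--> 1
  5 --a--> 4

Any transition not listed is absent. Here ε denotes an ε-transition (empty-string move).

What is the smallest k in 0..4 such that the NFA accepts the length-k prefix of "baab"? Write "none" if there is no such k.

Start in {0}.
Read 'b': {0} → {3}.
Read 'a': {3} → {1}.
Read 'a': {1} → {0, 1, 4}.
None of the earlier sets intersect F, but {0, 1, 4} does.

3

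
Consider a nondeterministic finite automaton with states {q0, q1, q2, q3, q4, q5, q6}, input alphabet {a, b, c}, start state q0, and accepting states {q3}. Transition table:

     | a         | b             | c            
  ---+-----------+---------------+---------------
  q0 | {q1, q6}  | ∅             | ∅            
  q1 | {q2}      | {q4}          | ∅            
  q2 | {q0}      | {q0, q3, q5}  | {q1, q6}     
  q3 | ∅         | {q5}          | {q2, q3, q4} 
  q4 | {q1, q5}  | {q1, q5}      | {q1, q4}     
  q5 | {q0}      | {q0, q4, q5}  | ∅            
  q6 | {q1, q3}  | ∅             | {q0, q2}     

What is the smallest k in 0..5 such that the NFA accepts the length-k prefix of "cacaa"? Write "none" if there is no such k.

none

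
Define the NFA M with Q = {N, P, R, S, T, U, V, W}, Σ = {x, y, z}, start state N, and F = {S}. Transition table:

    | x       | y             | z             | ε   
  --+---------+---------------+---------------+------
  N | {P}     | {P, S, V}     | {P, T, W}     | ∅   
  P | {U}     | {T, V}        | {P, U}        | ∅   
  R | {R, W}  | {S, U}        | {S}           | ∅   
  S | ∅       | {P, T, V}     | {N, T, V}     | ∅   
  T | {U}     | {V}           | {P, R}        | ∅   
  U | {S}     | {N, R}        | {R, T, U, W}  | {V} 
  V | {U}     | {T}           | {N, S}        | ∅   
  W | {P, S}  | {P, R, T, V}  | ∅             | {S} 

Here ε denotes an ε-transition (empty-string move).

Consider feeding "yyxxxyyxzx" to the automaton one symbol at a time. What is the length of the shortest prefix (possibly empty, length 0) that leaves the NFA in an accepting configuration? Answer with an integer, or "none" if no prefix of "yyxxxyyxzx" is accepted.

1

Start in {N}.
Read 'y': {N} → {P, S, V}.
None of the earlier sets intersect F, but {P, S, V} does.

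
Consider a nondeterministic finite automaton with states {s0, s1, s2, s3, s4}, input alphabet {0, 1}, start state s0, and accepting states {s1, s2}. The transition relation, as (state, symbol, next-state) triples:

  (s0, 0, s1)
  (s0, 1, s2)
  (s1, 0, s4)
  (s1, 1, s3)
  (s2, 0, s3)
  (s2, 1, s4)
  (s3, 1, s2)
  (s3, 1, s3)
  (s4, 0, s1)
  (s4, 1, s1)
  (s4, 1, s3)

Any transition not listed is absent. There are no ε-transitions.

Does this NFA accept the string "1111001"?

No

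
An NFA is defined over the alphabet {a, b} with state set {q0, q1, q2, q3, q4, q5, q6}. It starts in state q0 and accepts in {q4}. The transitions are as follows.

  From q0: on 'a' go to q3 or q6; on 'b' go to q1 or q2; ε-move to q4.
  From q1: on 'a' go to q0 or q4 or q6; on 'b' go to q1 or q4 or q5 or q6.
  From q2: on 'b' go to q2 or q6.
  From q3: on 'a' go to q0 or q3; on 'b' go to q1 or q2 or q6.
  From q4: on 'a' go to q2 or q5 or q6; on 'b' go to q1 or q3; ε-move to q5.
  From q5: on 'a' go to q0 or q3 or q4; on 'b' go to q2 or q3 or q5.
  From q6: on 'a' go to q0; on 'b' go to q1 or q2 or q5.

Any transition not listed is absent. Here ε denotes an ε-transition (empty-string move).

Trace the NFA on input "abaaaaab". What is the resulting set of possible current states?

{q1, q2, q3, q5, q6}

Start: ε-closure({q0}) = {q0, q4, q5}.
Read 'a': {q0, q4, q5} → {q0, q2, q3, q4, q5, q6}.
Read 'b': {q0, q2, q3, q4, q5, q6} → {q1, q2, q3, q5, q6}.
Read 'a': {q1, q2, q3, q5, q6} → {q0, q3, q4, q5, q6}.
Read 'a': {q0, q3, q4, q5, q6} → {q0, q2, q3, q4, q5, q6}.
Read 'a': {q0, q2, q3, q4, q5, q6} → {q0, q2, q3, q4, q5, q6}.
Read 'a': {q0, q2, q3, q4, q5, q6} → {q0, q2, q3, q4, q5, q6}.
Read 'a': {q0, q2, q3, q4, q5, q6} → {q0, q2, q3, q4, q5, q6}.
Read 'b': {q0, q2, q3, q4, q5, q6} → {q1, q2, q3, q5, q6}.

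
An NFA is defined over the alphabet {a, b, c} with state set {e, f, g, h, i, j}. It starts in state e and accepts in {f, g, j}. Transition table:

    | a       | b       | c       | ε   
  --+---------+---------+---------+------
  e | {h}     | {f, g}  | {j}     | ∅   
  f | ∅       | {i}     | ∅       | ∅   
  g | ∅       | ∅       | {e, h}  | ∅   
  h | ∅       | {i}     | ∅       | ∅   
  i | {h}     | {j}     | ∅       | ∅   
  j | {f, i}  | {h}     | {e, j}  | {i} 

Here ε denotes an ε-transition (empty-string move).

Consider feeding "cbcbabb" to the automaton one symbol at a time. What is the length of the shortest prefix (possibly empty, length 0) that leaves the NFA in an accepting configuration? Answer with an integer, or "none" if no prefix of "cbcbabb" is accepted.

Start in {e}.
Read 'c': {e} → {i, j}.
None of the earlier sets intersect F, but {i, j} does.

1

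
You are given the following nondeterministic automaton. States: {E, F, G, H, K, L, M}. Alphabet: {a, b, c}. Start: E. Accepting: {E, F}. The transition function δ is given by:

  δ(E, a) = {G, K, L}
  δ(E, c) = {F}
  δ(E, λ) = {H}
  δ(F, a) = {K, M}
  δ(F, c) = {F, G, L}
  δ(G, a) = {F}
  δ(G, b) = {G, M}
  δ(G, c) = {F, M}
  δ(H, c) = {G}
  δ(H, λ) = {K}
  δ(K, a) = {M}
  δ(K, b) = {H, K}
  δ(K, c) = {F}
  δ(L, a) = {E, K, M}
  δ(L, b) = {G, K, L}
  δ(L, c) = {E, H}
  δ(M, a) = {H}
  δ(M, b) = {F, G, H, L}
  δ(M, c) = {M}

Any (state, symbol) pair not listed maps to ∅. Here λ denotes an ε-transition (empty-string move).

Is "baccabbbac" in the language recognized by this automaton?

Start: ε-closure({E}) = {E, H, K}.
Read 'b': E→∅, H→∅, K→{H, K}; now {H, K}.
Read 'a': H→∅, K→{M}; now {M}.
Read 'c': M→{M}; now {M}.
Read 'c': M→{M}; now {M}.
Read 'a': M→{H}; union {H}; ε-closure = {H, K}.
Read 'b': H→∅, K→{H, K}; now {H, K}.
Read 'b': H→∅, K→{H, K}; now {H, K}.
Read 'b': H→∅, K→{H, K}; now {H, K}.
Read 'a': H→∅, K→{M}; now {M}.
Read 'c': M→{M}; now {M}.
The final set {M} contains no accepting state.

No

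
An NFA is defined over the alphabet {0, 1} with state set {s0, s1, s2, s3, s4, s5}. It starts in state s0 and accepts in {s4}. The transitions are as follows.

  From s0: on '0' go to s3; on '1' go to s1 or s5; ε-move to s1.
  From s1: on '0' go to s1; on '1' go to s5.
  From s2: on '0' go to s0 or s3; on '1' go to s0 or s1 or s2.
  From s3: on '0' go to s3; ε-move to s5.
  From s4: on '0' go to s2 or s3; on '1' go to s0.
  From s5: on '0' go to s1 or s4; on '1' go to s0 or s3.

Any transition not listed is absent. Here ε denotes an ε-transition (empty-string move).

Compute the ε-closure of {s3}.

{s3, s5}

Begin with {s3}.
ε-move s3 → s5; add s5.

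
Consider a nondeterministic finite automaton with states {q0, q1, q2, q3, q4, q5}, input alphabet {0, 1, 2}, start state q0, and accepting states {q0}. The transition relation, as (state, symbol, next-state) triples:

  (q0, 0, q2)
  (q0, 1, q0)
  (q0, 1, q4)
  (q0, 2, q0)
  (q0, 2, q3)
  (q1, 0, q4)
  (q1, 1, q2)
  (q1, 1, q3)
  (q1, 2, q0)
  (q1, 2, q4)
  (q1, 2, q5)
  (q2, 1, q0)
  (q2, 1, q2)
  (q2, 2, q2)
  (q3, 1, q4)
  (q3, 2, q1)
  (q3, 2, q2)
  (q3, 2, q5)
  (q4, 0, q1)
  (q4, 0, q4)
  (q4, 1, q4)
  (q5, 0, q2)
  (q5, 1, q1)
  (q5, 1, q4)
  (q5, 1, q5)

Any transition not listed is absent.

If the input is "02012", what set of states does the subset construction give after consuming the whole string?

Start in {q0}.
Read '0': {q0} → {q2}.
Read '2': {q2} → {q2}.
Read '0': {q2} → ∅.
The set is empty and remains empty for the remaining 2 symbols.

∅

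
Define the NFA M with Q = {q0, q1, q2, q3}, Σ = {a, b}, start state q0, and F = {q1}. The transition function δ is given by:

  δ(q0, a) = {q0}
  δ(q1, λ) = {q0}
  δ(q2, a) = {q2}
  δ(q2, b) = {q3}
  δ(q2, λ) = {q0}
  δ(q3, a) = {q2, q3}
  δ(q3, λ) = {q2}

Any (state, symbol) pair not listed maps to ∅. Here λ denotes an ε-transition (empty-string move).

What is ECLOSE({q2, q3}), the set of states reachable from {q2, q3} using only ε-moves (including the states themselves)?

{q0, q2, q3}

Begin with {q2, q3}.
ε-move q2 → q0; add q0.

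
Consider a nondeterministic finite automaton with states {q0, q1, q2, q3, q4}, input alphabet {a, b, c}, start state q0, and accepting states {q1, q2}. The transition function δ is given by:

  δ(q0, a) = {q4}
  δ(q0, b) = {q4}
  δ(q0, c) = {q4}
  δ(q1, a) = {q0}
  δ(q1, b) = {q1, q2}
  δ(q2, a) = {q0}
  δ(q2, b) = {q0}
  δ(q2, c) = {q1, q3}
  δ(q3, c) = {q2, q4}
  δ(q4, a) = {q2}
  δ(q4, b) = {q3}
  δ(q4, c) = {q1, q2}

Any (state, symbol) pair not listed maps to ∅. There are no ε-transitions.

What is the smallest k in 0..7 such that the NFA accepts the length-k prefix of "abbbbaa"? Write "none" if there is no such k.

Start in {q0}.
Read 'a': q0→{q4}; now {q4}.
Read 'b': q4→{q3}; now {q3}.
Read 'b': q3→∅; now ∅.
The set is empty and remains empty for the remaining 4 symbols.
No reachable set along the way intersects F.

none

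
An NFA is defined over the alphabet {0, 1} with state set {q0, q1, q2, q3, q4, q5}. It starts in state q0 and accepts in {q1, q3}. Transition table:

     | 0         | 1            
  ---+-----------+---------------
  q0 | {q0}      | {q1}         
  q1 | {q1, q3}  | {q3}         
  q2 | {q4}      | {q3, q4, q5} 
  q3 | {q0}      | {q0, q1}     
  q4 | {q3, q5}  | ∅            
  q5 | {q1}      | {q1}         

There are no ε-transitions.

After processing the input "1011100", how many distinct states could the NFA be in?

3

Start in {q0}.
Read '1': q0→{q1}; now {q1}.
Read '0': q1→{q1, q3}; now {q1, q3}.
Read '1': q1→{q3}, q3→{q0, q1}; now {q0, q1, q3}.
Read '1': q0→{q1}, q1→{q3}, q3→{q0, q1}; now {q0, q1, q3}.
Read '1': q0→{q1}, q1→{q3}, q3→{q0, q1}; now {q0, q1, q3}.
Read '0': q0→{q0}, q1→{q1, q3}, q3→{q0}; now {q0, q1, q3}.
Read '0': q0→{q0}, q1→{q1, q3}, q3→{q0}; now {q0, q1, q3}.
That set has 3 states.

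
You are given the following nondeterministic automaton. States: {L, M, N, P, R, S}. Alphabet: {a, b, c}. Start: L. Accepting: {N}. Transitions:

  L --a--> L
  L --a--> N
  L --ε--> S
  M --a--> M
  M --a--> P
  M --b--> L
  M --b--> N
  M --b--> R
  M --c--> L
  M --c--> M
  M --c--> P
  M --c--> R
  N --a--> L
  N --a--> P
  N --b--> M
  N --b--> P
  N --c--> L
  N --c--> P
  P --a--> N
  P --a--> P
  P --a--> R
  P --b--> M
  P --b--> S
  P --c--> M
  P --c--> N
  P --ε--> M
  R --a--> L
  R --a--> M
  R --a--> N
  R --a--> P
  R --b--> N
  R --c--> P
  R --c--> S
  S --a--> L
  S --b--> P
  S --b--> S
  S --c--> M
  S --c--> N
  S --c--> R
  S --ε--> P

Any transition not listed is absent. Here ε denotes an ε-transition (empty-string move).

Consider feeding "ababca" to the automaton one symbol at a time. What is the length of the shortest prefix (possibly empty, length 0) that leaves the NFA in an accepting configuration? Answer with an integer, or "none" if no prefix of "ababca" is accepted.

Start: ε-closure({L}) = {L, M, P, S}.
Read 'a': L→{L, N}, M→{M, P}, P→{N, P, R}, S→{L}; union {L, M, N, P, R}; ε-closure = {L, M, N, P, R, S}.
None of the earlier sets intersect F, but {L, M, N, P, R, S} does.

1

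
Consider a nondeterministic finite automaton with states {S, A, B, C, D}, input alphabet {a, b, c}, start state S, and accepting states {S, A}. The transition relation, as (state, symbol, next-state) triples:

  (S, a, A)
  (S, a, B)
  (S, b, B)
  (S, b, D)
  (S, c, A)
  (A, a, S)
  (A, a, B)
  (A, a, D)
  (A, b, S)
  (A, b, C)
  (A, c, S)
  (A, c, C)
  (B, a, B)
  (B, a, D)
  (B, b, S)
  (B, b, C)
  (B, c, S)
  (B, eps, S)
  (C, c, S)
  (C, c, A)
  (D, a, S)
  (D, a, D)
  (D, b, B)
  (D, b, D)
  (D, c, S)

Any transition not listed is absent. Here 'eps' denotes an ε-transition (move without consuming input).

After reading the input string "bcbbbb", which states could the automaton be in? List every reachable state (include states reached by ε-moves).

{S, B, C, D}

Start in {S}.
Read 'b': S→{B, D}; union {B, D}; ε-closure = {S, B, D}.
Read 'c': S→{A}, B→{S}, D→{S}; now {S, A}.
Read 'b': S→{B, D}, A→{S, C}; now {S, B, C, D}.
Read 'b': S→{B, D}, B→{S, C}, C→∅, D→{B, D}; now {S, B, C, D}.
Read 'b': S→{B, D}, B→{S, C}, C→∅, D→{B, D}; now {S, B, C, D}.
Read 'b': S→{B, D}, B→{S, C}, C→∅, D→{B, D}; now {S, B, C, D}.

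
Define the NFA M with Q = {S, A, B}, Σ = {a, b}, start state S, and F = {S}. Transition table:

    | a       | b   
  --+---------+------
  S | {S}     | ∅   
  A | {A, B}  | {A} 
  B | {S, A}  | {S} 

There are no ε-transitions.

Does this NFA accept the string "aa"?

Start in {S}.
Read 'a': {S} → {S}.
Read 'a': {S} → {S}.
The final set {S} contains the accepting state S.

Yes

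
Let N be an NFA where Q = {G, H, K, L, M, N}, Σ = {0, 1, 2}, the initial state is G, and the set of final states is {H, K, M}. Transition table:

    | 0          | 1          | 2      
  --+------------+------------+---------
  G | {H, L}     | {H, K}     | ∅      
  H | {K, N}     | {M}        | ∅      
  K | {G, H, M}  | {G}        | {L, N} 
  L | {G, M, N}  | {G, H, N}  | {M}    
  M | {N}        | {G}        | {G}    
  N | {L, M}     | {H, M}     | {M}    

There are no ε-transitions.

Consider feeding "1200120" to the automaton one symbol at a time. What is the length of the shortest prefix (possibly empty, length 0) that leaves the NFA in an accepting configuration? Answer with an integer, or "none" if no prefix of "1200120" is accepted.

1

Start in {G}.
Read '1': G→{H, K}; now {H, K}.
None of the earlier sets intersect F, but {H, K} does.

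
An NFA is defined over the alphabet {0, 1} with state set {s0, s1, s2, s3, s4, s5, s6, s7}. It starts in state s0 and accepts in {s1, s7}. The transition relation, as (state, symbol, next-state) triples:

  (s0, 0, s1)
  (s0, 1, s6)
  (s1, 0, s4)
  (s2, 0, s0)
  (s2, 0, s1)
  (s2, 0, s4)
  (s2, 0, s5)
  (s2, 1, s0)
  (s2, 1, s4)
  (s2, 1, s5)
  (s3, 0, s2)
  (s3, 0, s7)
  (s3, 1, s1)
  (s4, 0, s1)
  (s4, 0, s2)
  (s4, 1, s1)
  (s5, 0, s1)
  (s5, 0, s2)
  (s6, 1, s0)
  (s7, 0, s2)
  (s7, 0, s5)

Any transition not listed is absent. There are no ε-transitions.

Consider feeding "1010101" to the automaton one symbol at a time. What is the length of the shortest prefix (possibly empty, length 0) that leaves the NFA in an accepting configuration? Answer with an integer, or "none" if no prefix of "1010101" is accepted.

Start in {s0}.
Read '1': s0→{s6}; now {s6}.
Read '0': s6→∅; now ∅.
The set is empty and remains empty for the remaining 5 symbols.
No reachable set along the way intersects F.

none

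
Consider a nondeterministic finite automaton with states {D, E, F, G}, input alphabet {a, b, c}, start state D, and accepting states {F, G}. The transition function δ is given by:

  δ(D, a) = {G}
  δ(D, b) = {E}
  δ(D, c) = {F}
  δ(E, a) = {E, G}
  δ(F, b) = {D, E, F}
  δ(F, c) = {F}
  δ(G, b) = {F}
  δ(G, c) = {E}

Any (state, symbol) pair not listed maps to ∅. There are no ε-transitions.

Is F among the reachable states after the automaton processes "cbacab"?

Yes

Start in {D}.
Read 'c': {D} → {F}.
Read 'b': {F} → {D, E, F}.
Read 'a': {D, E, F} → {E, G}.
Read 'c': {E, G} → {E}.
Read 'a': {E} → {E, G}.
Read 'b': {E, G} → {F}.
State F is in {F}.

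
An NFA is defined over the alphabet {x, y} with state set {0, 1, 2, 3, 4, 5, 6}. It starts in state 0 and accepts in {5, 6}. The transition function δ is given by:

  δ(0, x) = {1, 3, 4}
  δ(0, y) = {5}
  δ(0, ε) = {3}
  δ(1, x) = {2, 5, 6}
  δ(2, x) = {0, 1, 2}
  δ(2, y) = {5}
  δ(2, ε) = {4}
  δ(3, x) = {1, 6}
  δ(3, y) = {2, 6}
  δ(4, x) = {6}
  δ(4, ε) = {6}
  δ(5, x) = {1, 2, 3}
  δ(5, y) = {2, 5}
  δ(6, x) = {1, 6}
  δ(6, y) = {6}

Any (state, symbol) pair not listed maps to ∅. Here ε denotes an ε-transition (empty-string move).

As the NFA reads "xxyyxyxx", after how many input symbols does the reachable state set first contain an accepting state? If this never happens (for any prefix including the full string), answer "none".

1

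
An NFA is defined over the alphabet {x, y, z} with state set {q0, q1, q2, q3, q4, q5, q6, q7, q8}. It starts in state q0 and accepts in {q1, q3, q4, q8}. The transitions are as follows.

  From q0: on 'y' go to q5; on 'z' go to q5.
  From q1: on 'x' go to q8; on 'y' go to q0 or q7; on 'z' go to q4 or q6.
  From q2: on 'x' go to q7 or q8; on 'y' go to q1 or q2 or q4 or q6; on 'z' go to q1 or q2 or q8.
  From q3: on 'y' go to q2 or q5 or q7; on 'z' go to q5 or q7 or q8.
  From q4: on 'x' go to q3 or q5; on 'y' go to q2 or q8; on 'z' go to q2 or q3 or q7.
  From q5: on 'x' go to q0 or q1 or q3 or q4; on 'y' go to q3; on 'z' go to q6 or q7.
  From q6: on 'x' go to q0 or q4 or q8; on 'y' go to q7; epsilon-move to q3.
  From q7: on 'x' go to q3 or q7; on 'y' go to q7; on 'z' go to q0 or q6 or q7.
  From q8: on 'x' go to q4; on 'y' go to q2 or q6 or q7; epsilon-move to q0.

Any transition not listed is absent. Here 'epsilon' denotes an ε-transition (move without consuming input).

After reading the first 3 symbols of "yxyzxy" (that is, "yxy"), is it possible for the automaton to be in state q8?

Yes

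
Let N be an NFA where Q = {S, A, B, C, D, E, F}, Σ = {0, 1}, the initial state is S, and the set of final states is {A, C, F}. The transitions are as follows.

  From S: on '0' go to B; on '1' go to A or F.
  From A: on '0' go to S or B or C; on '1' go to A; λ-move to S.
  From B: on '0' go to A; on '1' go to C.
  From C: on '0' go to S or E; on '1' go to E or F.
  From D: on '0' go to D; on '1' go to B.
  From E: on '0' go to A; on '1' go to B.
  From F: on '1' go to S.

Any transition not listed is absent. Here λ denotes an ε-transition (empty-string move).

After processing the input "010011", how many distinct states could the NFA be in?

Start in {S}.
Read '0': {S} → {B}.
Read '1': {B} → {C}.
Read '0': {C} → {S, E}.
Read '0': {S, E} → {S, A, B}.
Read '1': {S, A, B} → {S, A, C, F}.
Read '1': {S, A, C, F} → {S, A, E, F}.
That set has 4 states.

4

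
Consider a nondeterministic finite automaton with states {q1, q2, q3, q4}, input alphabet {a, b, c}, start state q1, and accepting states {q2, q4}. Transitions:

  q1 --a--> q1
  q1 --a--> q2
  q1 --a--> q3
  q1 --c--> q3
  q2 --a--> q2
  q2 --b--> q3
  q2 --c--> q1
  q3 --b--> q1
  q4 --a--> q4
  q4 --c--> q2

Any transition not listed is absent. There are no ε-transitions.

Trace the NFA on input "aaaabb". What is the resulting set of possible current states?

{q1}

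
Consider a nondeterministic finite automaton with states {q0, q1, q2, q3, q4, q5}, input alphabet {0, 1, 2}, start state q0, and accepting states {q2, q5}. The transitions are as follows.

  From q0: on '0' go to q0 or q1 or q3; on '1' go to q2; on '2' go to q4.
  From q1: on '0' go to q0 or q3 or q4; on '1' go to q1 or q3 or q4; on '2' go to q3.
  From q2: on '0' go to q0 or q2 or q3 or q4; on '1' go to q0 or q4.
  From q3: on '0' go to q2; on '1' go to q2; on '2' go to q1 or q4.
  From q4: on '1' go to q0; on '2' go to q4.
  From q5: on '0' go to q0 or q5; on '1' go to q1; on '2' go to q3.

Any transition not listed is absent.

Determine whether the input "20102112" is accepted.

Start in {q0}.
Read '2': {q0} → {q4}.
Read '0': {q4} → ∅.
The set is empty and remains empty for the remaining 6 symbols.
The final set ∅ contains no accepting state.

No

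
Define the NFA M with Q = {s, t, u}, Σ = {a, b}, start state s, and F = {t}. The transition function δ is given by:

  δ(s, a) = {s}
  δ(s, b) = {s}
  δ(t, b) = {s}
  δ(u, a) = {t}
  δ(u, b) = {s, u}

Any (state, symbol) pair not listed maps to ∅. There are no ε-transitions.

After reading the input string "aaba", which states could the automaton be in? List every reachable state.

{s}

Start in {s}.
Read 'a': s→{s}; now {s}.
Read 'a': s→{s}; now {s}.
Read 'b': s→{s}; now {s}.
Read 'a': s→{s}; now {s}.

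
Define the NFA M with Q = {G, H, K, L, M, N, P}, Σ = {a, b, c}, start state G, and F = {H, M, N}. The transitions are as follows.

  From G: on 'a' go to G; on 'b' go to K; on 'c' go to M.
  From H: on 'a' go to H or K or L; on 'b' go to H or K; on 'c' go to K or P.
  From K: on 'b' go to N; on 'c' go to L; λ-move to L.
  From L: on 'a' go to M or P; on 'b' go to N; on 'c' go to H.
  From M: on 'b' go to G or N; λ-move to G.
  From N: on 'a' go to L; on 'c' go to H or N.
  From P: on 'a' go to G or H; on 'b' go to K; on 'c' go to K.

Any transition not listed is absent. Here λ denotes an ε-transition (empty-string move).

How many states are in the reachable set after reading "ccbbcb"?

Start in {G}.
Read 'c': G→{M}; union {M}; ε-closure = {G, M}.
Read 'c': G→{M}, M→∅; union {M}; ε-closure = {G, M}.
Read 'b': G→{K}, M→{G, N}; union {G, K, N}; ε-closure = {G, K, L, N}.
Read 'b': G→{K}, K→{N}, L→{N}, N→∅; union {K, N}; ε-closure = {K, L, N}.
Read 'c': K→{L}, L→{H}, N→{H, N}; now {H, L, N}.
Read 'b': H→{H, K}, L→{N}, N→∅; union {H, K, N}; ε-closure = {H, K, L, N}.
That set has 4 states.

4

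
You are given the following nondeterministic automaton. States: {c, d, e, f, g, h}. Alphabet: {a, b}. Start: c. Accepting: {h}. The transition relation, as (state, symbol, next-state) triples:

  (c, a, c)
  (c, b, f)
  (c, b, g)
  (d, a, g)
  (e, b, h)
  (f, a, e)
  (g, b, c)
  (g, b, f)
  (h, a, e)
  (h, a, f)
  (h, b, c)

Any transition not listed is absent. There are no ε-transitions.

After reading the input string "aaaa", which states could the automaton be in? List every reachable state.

{c}

Start in {c}.
Read 'a': c→{c}; now {c}.
Read 'a': c→{c}; now {c}.
Read 'a': c→{c}; now {c}.
Read 'a': c→{c}; now {c}.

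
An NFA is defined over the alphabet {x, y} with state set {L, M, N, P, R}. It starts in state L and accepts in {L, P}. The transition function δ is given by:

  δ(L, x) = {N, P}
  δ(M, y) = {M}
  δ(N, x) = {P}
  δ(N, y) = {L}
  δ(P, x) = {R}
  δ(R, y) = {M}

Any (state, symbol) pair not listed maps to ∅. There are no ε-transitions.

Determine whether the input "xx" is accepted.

Yes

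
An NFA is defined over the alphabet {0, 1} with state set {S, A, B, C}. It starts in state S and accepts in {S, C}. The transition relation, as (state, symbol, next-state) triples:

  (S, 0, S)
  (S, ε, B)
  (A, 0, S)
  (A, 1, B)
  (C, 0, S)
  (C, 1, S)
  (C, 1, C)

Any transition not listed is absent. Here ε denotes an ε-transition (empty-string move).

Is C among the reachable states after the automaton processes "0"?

No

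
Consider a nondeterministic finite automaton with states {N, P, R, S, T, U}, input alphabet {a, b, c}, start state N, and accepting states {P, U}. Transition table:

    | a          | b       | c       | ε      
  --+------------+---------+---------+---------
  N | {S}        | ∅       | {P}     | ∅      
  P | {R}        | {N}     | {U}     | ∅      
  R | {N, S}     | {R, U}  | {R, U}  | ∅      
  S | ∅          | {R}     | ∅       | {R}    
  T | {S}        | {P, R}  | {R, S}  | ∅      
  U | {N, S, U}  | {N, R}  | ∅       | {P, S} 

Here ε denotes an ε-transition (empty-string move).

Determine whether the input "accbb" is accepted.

Yes

Start in {N}.
Read 'a': N→{S}; union {S}; ε-closure = {R, S}.
Read 'c': R→{R, U}, S→∅; union {R, U}; ε-closure = {P, R, S, U}.
Read 'c': P→{U}, R→{R, U}, S→∅, U→∅; union {R, U}; ε-closure = {P, R, S, U}.
Read 'b': P→{N}, R→{R, U}, S→{R}, U→{N, R}; union {N, R, U}; ε-closure = {N, P, R, S, U}.
Read 'b': N→∅, P→{N}, R→{R, U}, S→{R}, U→{N, R}; union {N, R, U}; ε-closure = {N, P, R, S, U}.
The final set {N, P, R, S, U} contains the accepting states P, U.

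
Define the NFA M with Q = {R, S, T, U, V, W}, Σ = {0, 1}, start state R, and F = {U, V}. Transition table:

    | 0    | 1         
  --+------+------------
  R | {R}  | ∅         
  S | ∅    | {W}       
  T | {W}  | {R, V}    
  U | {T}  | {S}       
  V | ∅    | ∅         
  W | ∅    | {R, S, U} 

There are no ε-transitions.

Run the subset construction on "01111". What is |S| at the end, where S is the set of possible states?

Start in {R}.
Read '0': R→{R}; now {R}.
Read '1': R→∅; now ∅.
The set is empty and remains empty for the remaining 3 symbols.
That set has 0 states.

0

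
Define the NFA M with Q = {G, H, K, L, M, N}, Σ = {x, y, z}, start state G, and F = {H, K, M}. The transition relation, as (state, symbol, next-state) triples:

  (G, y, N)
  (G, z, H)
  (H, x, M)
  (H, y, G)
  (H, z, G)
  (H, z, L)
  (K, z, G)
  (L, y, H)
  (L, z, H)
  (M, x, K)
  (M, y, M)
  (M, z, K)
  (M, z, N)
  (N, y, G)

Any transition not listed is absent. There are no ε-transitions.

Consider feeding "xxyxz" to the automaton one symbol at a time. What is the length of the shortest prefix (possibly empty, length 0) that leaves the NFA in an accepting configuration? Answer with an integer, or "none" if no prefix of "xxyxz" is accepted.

Start in {G}.
Read 'x': G→∅; now ∅.
The set is empty and remains empty for the remaining 4 symbols.
No reachable set along the way intersects F.

none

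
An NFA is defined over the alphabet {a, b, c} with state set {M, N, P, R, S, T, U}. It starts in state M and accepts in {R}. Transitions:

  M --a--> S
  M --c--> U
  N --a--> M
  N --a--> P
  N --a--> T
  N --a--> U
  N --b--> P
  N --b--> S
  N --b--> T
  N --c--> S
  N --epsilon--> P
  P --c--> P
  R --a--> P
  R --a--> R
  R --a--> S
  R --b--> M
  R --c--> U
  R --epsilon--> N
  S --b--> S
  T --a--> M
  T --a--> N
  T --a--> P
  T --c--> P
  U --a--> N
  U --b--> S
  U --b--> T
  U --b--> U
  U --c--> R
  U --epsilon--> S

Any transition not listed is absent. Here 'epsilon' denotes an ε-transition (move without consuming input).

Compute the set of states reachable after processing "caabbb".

{S, T, U}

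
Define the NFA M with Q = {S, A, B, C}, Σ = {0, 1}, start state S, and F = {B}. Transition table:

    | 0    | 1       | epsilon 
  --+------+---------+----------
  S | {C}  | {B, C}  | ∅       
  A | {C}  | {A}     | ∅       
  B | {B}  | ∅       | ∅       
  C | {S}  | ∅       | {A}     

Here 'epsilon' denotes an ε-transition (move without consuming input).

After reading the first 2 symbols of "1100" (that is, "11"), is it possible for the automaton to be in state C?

No

Start in {S}.
Read '1': {S} → {A, B, C}.
Read '1': {A, B, C} → {A}.
State C is not in {A}.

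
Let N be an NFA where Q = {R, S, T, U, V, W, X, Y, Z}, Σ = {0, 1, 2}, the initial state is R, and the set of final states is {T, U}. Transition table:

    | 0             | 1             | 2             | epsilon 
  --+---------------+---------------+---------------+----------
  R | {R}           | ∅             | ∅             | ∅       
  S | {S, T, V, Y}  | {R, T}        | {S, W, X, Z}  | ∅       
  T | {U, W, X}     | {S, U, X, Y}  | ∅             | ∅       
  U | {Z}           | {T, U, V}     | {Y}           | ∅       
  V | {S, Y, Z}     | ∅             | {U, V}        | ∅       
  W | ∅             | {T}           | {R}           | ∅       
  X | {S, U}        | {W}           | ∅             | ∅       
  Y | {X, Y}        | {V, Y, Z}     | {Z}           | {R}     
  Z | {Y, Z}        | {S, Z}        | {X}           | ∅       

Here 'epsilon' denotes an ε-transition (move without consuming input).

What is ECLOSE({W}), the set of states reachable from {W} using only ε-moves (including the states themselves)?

Begin with {W}.
No ε-moves leave this set, so the closure equals the set itself.

{W}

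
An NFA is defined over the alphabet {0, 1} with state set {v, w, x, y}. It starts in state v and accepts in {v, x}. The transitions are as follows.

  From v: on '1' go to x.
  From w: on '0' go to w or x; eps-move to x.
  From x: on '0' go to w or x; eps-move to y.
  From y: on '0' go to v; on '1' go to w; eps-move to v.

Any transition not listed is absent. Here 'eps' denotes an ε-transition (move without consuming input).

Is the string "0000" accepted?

Start in {v}.
Read '0': {v} → ∅.
The set is empty and remains empty for the remaining 3 symbols.
The final set ∅ contains no accepting state.

No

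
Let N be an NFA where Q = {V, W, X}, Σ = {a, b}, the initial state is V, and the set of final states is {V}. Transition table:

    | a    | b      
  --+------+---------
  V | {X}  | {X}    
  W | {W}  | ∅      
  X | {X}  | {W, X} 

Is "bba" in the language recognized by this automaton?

No

Start in {V}.
Read 'b': {V} → {X}.
Read 'b': {X} → {W, X}.
Read 'a': {W, X} → {W, X}.
The final set {W, X} contains no accepting state.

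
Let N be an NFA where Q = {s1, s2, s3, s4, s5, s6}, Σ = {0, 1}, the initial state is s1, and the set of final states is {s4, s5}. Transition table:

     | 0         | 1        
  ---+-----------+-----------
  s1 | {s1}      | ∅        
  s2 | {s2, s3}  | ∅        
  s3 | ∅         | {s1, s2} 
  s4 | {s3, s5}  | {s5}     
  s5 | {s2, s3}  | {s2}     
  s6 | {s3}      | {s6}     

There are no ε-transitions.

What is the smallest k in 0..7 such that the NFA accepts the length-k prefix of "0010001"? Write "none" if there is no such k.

none

Start in {s1}.
Read '0': s1→{s1}; now {s1}.
Read '0': s1→{s1}; now {s1}.
Read '1': s1→∅; now ∅.
The set is empty and remains empty for the remaining 4 symbols.
No reachable set along the way intersects F.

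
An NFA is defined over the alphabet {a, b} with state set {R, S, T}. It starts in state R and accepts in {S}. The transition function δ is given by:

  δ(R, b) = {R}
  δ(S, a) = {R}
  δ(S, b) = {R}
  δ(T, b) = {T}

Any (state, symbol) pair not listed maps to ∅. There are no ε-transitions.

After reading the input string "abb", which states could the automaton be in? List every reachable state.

Start in {R}.
Read 'a': R→∅; now ∅.
The set is empty and remains empty for the remaining 2 symbols.

∅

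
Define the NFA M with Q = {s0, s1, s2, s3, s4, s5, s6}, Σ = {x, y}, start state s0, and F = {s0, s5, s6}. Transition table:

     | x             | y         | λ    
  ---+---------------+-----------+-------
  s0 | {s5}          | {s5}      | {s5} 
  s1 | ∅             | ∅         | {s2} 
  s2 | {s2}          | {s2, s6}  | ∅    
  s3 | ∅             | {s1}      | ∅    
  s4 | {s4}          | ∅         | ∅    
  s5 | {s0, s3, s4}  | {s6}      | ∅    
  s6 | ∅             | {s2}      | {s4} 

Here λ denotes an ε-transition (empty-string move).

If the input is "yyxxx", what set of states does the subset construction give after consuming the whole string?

{s2, s4}

Start: ε-closure({s0}) = {s0, s5}.
Read 'y': {s0, s5} → {s4, s5, s6}.
Read 'y': {s4, s5, s6} → {s2, s4, s6}.
Read 'x': {s2, s4, s6} → {s2, s4}.
Read 'x': {s2, s4} → {s2, s4}.
Read 'x': {s2, s4} → {s2, s4}.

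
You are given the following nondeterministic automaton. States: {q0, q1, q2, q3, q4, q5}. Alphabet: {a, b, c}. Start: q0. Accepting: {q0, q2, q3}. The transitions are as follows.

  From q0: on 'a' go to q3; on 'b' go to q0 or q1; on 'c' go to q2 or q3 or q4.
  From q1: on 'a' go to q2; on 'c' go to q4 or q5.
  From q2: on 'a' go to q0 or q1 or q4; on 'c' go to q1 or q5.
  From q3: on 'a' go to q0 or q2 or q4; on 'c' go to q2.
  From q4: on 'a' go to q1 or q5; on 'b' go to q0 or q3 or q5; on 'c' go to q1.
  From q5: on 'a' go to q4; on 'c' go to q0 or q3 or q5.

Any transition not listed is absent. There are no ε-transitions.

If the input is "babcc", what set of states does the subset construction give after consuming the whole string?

∅

Start in {q0}.
Read 'b': q0→{q0, q1}; now {q0, q1}.
Read 'a': q0→{q3}, q1→{q2}; now {q2, q3}.
Read 'b': q2→∅, q3→∅; now ∅.
The set is empty and remains empty for the remaining 2 symbols.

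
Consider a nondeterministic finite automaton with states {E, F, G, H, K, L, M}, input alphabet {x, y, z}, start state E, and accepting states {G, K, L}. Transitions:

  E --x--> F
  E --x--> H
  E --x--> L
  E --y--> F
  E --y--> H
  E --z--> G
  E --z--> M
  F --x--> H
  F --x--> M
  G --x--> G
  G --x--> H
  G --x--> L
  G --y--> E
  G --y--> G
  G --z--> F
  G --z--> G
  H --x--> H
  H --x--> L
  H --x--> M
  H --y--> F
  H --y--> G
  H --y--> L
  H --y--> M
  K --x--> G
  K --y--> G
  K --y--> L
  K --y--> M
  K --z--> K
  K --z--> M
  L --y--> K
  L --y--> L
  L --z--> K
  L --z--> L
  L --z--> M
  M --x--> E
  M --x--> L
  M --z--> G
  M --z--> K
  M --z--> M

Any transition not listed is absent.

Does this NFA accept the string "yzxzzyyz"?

Start in {E}.
Read 'y': {E} → {F, H}.
Read 'z': {F, H} → ∅.
The set is empty and remains empty for the remaining 6 symbols.
The final set ∅ contains no accepting state.

No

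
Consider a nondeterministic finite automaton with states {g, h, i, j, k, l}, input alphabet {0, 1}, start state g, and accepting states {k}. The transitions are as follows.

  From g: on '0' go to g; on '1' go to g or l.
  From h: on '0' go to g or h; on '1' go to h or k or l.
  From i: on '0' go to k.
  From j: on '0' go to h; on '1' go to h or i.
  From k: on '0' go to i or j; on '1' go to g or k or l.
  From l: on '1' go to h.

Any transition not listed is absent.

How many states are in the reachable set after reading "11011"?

4

Start in {g}.
Read '1': g→{g, l}; now {g, l}.
Read '1': g→{g, l}, l→{h}; now {g, h, l}.
Read '0': g→{g}, h→{g, h}, l→∅; now {g, h}.
Read '1': g→{g, l}, h→{h, k, l}; now {g, h, k, l}.
Read '1': g→{g, l}, h→{h, k, l}, k→{g, k, l}, l→{h}; now {g, h, k, l}.
That set has 4 states.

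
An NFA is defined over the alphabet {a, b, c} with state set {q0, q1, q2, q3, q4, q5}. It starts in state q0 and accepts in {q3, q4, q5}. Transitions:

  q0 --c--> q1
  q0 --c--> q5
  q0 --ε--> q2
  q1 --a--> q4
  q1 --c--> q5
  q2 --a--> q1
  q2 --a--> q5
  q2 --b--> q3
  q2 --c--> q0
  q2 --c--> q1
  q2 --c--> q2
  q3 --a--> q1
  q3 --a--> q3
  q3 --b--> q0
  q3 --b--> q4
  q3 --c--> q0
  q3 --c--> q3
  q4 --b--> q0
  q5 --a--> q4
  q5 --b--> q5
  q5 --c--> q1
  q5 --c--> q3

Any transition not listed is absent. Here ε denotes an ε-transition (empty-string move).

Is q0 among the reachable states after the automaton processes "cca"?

No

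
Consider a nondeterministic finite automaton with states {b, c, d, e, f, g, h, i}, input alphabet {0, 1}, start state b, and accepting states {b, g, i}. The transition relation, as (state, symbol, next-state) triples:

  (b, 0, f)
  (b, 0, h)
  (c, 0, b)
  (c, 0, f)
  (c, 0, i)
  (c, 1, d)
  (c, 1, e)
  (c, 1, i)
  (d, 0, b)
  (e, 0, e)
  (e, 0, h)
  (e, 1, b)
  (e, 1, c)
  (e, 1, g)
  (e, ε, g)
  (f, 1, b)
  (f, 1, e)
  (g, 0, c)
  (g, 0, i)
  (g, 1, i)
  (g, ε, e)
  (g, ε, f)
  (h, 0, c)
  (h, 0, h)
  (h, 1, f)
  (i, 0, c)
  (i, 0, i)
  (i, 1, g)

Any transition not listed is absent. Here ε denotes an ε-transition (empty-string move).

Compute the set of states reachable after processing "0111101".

{b, c, d, e, f, g, i}

Start in {b}.
Read '0': b→{f, h}; now {f, h}.
Read '1': f→{b, e}, h→{f}; union {b, e, f}; ε-closure = {b, e, f, g}.
Read '1': b→∅, e→{b, c, g}, f→{b, e}, g→{i}; union {b, c, e, g, i}; ε-closure = {b, c, e, f, g, i}.
Read '1': b→∅, c→{d, e, i}, e→{b, c, g}, f→{b, e}, g→{i}, i→{g}; union {b, c, d, e, g, i}; ε-closure = {b, c, d, e, f, g, i}.
Read '1': b→∅, c→{d, e, i}, d→∅, e→{b, c, g}, f→{b, e}, g→{i}, i→{g}; union {b, c, d, e, g, i}; ε-closure = {b, c, d, e, f, g, i}.
Read '0': b→{f, h}, c→{b, f, i}, d→{b}, e→{e, h}, f→∅, g→{c, i}, i→{c, i}; union {b, c, e, f, h, i}; ε-closure = {b, c, e, f, g, h, i}.
Read '1': b→∅, c→{d, e, i}, e→{b, c, g}, f→{b, e}, g→{i}, h→{f}, i→{g}; now {b, c, d, e, f, g, i}.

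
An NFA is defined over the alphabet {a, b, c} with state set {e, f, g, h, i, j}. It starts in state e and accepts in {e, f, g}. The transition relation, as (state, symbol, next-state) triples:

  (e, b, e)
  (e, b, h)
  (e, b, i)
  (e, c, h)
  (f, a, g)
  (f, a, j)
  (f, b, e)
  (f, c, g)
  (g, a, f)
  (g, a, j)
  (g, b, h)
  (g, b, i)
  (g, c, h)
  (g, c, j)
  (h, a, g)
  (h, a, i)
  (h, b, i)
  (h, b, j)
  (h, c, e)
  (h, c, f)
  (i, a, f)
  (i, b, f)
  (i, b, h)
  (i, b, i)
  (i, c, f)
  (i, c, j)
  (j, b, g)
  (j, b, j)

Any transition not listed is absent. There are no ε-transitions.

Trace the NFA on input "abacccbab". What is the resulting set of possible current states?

Start in {e}.
Read 'a': {e} → ∅.
The set is empty and remains empty for the remaining 8 symbols.

∅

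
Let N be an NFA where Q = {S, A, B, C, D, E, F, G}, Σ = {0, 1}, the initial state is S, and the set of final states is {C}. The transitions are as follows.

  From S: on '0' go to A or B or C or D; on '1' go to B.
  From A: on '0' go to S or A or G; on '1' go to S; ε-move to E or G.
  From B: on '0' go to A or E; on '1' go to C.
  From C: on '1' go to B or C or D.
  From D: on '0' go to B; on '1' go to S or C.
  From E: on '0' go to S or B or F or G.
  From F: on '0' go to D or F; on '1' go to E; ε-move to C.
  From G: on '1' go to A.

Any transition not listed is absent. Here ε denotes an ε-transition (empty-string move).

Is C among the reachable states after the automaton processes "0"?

Start in {S}.
Read '0': {S} → {A, B, C, D, E, G}.
State C is in {A, B, C, D, E, G}.

Yes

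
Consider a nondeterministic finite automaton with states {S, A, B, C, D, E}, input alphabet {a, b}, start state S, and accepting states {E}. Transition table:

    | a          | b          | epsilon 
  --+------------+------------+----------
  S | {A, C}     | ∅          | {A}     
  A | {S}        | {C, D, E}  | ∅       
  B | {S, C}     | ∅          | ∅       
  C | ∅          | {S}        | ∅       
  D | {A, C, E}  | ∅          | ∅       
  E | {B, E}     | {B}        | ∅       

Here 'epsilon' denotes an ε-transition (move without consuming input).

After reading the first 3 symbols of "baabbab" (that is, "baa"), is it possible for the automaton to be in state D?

Start: ε-closure({S}) = {S, A}.
Read 'b': S→∅, A→{C, D, E}; now {C, D, E}.
Read 'a': C→∅, D→{A, C, E}, E→{B, E}; now {A, B, C, E}.
Read 'a': A→{S}, B→{S, C}, C→∅, E→{B, E}; union {S, B, C, E}; ε-closure = {S, A, B, C, E}.
State D is not in {S, A, B, C, E}.

No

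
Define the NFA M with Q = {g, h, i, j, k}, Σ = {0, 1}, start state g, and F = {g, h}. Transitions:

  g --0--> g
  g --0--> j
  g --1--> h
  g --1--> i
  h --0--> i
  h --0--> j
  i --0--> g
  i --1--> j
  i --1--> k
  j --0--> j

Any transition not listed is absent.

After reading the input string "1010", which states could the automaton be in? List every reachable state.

{g, i, j}

Start in {g}.
Read '1': g→{h, i}; now {h, i}.
Read '0': h→{i, j}, i→{g}; now {g, i, j}.
Read '1': g→{h, i}, i→{j, k}, j→∅; now {h, i, j, k}.
Read '0': h→{i, j}, i→{g}, j→{j}, k→∅; now {g, i, j}.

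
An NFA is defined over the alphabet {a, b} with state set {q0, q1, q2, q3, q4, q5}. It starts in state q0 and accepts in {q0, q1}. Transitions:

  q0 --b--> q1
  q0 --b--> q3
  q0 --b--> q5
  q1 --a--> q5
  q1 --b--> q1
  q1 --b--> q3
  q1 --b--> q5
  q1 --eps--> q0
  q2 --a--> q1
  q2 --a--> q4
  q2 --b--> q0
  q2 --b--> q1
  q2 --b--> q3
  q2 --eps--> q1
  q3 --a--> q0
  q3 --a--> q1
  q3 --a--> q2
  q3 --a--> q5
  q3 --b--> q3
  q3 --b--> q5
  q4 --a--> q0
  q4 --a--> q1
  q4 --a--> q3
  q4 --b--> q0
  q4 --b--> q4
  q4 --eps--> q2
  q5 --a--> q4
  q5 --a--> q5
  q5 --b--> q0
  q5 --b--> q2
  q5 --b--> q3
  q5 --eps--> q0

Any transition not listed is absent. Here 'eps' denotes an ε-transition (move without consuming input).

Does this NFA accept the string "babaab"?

Yes

Start in {q0}.
Read 'b': q0→{q1, q3, q5}; union {q1, q3, q5}; ε-closure = {q0, q1, q3, q5}.
Read 'a': q0→∅, q1→{q5}, q3→{q0, q1, q2, q5}, q5→{q4, q5}; now {q0, q1, q2, q4, q5}.
Read 'b': q0→{q1, q3, q5}, q1→{q1, q3, q5}, q2→{q0, q1, q3}, q4→{q0, q4}, q5→{q0, q2, q3}; now {q0, q1, q2, q3, q4, q5}.
Read 'a': q0→∅, q1→{q5}, q2→{q1, q4}, q3→{q0, q1, q2, q5}, q4→{q0, q1, q3}, q5→{q4, q5}; now {q0, q1, q2, q3, q4, q5}.
Read 'a': q0→∅, q1→{q5}, q2→{q1, q4}, q3→{q0, q1, q2, q5}, q4→{q0, q1, q3}, q5→{q4, q5}; now {q0, q1, q2, q3, q4, q5}.
Read 'b': q0→{q1, q3, q5}, q1→{q1, q3, q5}, q2→{q0, q1, q3}, q3→{q3, q5}, q4→{q0, q4}, q5→{q0, q2, q3}; now {q0, q1, q2, q3, q4, q5}.
The final set {q0, q1, q2, q3, q4, q5} contains the accepting states q0, q1.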